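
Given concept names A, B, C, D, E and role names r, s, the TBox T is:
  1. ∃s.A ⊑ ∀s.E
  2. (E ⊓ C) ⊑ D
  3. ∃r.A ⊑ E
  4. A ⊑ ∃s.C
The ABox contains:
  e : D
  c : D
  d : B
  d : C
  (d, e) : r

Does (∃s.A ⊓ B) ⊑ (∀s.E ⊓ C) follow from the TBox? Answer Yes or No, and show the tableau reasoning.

1. (∃s.A ⊓ B) ⊑ (∀s.E ⊓ C)  ⇔  ((∃s.A ⊓ B) ⊓ (∃s.¬E ⊔ ¬C)) unsat w.r.t. T
   apply at x₀: ∃s.A⊑∀s.E
   open: L(x₀) ⊇ {B, ¬A, ¬C, ¬E, ∀r.¬A, …} (+ ∃-successors)
2. Hence (∃s.A ⊓ B) ⊑ (∀s.E ⊓ C): not entailed.

No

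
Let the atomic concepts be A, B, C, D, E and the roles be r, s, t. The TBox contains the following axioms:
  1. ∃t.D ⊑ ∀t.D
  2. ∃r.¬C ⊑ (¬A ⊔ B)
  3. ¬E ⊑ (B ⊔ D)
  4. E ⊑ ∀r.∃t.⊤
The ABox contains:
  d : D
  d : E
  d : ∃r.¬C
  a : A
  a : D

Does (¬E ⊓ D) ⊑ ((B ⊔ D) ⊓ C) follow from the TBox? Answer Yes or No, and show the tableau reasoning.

1. (¬E ⊓ D) ⊑ ((B ⊔ D) ⊓ C)  ⇔  ((¬E ⊓ D) ⊓ ((¬B ⊓ ¬D) ⊔ ¬C)) unsat w.r.t. T
   apply at x₀: ¬E⊑(B ⊔ D)
   open: L(x₀) ⊇ {D, ¬C, ¬E, ∀r.C, ∀t.¬D}
2. Hence (¬E ⊓ D) ⊑ ((B ⊔ D) ⊓ C): not entailed.

No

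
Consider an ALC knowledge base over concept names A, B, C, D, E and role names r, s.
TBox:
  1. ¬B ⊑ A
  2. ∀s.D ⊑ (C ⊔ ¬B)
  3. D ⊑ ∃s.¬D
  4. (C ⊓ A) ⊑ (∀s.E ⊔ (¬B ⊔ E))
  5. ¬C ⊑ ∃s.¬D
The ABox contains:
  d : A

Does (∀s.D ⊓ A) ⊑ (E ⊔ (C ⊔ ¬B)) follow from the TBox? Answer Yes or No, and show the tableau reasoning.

Yes

1. (∀s.D ⊓ A) ⊑ (E ⊔ (C ⊔ ¬B))  ⇔  ((∀s.D ⊓ A) ⊓ (¬E ⊓ (¬C ⊓ B))) unsat w.r.t. T
   all branches close; clash {E, ¬E} at x₀
2. Hence (∀s.D ⊓ A) ⊑ (E ⊔ (C ⊔ ¬B)): entailed.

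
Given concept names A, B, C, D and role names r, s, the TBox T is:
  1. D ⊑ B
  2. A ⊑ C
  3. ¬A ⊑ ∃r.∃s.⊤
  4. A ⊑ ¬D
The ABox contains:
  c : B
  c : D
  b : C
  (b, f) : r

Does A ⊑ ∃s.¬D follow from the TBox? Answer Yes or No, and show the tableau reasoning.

No

1. A ⊑ ∃s.¬D  ⇔  (A ⊓ ∀s.D) unsat w.r.t. T
   apply at x₀: A⊑C; A⊑¬D
   open: L(x₀) ⊇ {A, C, ¬D, ∀s.D}
2. Hence A ⊑ ∃s.¬D: not entailed.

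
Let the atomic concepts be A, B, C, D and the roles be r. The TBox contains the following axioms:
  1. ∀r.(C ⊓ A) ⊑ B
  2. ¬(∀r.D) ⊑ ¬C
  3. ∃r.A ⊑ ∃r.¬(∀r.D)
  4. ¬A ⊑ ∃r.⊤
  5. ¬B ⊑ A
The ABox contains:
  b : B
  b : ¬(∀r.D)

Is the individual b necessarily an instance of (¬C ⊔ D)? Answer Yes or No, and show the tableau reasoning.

1. b : (¬C ⊔ D)?  L(b) = {B, ¬(∀r.D)} ∪ {(C ⊓ ¬D)}
   clash {C, ¬C} at b — b ∈ (¬C ⊔ D)
2. Hence b : (¬C ⊔ D): entailed.

Yes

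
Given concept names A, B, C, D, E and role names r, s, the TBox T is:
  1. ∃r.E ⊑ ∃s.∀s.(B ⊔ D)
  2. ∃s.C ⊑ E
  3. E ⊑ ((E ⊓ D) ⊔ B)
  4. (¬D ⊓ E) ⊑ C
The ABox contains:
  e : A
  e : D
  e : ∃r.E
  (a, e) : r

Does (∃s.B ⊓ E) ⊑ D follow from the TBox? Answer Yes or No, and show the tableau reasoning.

No

1. (∃s.B ⊓ E) ⊑ D  ⇔  ((∃s.B ⊓ E) ⊓ ¬D) unsat w.r.t. T
   apply at x₀: E⊑((E ⊓ D) ⊔ B)
   open: L(x₀) ⊇ {B, C, E, ¬D, ∀r.¬E, …} (+ ∃-successors)
2. Hence (∃s.B ⊓ E) ⊑ D: not entailed.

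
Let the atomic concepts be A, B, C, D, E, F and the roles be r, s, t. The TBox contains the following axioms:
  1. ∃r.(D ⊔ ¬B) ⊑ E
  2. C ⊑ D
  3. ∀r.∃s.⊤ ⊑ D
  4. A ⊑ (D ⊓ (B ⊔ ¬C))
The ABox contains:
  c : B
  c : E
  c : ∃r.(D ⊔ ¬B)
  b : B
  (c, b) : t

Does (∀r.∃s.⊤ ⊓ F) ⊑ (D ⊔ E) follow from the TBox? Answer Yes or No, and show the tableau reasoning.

Yes

1. (∀r.∃s.⊤ ⊓ F) ⊑ (D ⊔ E)  ⇔  ((∀r.∃s.⊤ ⊓ F) ⊓ (¬D ⊓ ¬E)) unsat w.r.t. T
   all branches close; clash {D, ¬D} at x₀
2. Hence (∀r.∃s.⊤ ⊓ F) ⊑ (D ⊔ E): entailed.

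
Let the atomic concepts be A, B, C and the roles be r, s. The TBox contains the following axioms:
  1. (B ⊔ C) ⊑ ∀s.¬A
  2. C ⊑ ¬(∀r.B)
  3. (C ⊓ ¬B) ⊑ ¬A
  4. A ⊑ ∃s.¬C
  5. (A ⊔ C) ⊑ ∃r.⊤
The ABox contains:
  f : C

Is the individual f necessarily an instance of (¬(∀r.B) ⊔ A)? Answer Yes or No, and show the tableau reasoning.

1. f : (¬(∀r.B) ⊔ A)?  L(f) = {C} ∪ {(∀r.B ⊓ ¬A)}
   clash {B, ¬B} at an ∃-successor — f ∈ (¬(∀r.B) ⊔ A)
2. Hence f : (¬(∀r.B) ⊔ A): entailed.

Yes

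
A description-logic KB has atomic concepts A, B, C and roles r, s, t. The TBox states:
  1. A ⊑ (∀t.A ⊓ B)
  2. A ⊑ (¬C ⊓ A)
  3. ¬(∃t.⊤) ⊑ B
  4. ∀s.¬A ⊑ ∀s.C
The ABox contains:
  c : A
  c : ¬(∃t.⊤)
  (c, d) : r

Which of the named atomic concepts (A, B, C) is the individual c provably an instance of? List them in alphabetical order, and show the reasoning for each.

1. c : A?  L(c) = {A, ¬(∃t.⊤)} ∪ {¬A}
   clash {A, ¬A} at c — c ∈ A
2. c : B?  L(c) = {A, ¬(∃t.⊤)} ∪ {¬B}
   clash {B, ¬B} at c — c ∈ B
3. c : C?  L(c) = {A, ¬(∃t.⊤)} ∪ {¬C}
   apply at c: A⊑(∀t.A ⊓ B); A⊑(¬C ⊓ A); ¬(∃t.⊤)⊑B
   open: L(c) ⊇ {A, B, ¬C, ∀t.A, ∀t.⊥, …} (+ ∃-successors) — c ∉ C possible
4. Entailed for c: {A, B}

{A, B}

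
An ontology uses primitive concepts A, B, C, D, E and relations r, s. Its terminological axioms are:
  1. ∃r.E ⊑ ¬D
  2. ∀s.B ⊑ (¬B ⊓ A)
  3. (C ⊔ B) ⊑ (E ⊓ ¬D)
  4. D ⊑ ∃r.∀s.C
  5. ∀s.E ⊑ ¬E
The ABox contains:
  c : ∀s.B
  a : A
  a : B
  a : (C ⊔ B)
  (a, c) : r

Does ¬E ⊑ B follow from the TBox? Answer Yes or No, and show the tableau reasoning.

No

1. ¬E ⊑ B  ⇔  (¬E ⊓ ¬B) unsat w.r.t. T
   open: L(x₀) ⊇ {¬B, ¬C, ¬D, ¬E, ∃s.¬B} (+ ∃-successors)
2. Hence ¬E ⊑ B: not entailed.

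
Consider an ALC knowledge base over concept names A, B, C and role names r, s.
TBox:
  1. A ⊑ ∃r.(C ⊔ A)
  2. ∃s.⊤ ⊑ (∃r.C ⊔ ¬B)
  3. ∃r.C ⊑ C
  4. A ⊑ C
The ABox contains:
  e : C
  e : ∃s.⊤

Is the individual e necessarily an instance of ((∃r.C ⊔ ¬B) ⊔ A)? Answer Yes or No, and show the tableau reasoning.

1. e : ((∃r.C ⊔ ¬B) ⊔ A)?  L(e) = {C, ∃s.⊤} ∪ {((∀r.¬C ⊓ B) ⊓ ¬A)}
   clash {B, ¬B} at e — e ∈ ((∃r.C ⊔ ¬B) ⊔ A)
2. Hence e : ((∃r.C ⊔ ¬B) ⊔ A): entailed.

Yes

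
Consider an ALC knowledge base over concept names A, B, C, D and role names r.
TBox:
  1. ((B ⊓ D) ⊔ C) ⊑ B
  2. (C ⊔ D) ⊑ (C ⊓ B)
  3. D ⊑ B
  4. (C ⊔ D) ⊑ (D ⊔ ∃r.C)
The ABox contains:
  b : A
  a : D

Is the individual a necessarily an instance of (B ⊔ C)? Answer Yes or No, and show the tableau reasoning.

1. a : (B ⊔ C)?  L(a) = {D} ∪ {(¬B ⊓ ¬C)}
   clash {B, ¬B} at a — a ∈ (B ⊔ C)
2. Hence a : (B ⊔ C): entailed.

Yes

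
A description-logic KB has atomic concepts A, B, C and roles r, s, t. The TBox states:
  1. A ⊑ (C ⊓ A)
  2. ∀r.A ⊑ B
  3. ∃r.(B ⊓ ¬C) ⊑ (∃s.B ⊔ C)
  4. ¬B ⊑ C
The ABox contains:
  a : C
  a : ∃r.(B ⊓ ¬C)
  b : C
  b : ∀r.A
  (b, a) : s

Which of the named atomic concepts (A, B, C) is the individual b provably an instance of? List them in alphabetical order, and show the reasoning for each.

{B, C}

1. b : A?  L(b) = {C, ∀r.A} ∪ {¬A}
   apply at b: ∀r.A⊑B
   open: L(b) ⊇ {B, C, ¬A, ∀r.(¬B ⊔ C), ∀r.A} — b ∉ A possible
2. b : B?  L(b) = {C, ∀r.A} ∪ {¬B}
   clash {B, ¬B} at b — b ∈ B
3. b : C?  L(b) = {C, ∀r.A} ∪ {¬C}
   clash {C, ¬C} at b — b ∈ C
4. Entailed for b: {B, C}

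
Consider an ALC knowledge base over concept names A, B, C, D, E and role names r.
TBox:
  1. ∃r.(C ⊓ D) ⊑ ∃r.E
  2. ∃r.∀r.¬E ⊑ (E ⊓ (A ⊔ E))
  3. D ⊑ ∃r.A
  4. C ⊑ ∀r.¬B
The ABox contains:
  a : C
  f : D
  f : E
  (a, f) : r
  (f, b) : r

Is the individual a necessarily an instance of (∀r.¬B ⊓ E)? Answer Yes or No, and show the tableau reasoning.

1. a : (∀r.¬B ⊓ E)?  L(a) = {C} ∪ {(∃r.B ⊔ ¬E)}
   apply at a: C⊑∀r.¬B
   open: L(a) ⊇ {C, ¬D, ¬E, ∀r.(¬C ⊔ ¬D), ∀r.¬B, …} — a ∉ (∀r.¬B ⊓ E) possible
2. Hence a : (∀r.¬B ⊓ E): not entailed.

No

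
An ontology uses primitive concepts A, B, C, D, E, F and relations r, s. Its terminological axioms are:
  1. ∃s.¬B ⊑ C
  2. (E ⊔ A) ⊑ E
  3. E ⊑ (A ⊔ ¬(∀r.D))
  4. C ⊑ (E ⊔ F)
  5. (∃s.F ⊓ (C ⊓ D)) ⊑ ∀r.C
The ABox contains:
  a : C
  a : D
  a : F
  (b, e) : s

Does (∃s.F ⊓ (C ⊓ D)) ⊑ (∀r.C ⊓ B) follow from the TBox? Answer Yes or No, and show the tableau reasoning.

1. (∃s.F ⊓ (C ⊓ D)) ⊑ (∀r.C ⊓ B)  ⇔  ((∃s.F ⊓ (C ⊓ D)) ⊓ (∃r.¬C ⊔ ¬B)) unsat w.r.t. T
   apply at x₀: C⊑(E ⊔ F); (∃s.F ⊓ (C ⊓ D))⊑∀r.C
   open: L(x₀) ⊇ {A, C, D, E, ¬B, …} (+ ∃-successors)
2. Hence (∃s.F ⊓ (C ⊓ D)) ⊑ (∀r.C ⊓ B): not entailed.

No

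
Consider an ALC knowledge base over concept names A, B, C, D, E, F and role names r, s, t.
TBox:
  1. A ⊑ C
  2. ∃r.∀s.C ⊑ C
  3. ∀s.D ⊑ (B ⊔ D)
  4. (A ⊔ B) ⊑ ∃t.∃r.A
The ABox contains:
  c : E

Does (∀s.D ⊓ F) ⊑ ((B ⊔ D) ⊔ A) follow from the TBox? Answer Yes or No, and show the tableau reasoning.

1. (∀s.D ⊓ F) ⊑ ((B ⊔ D) ⊔ A)  ⇔  ((∀s.D ⊓ F) ⊓ ((¬B ⊓ ¬D) ⊓ ¬A)) unsat w.r.t. T
   all branches close; clash {D, ¬D} at x₀
2. Hence (∀s.D ⊓ F) ⊑ ((B ⊔ D) ⊔ A): entailed.

Yes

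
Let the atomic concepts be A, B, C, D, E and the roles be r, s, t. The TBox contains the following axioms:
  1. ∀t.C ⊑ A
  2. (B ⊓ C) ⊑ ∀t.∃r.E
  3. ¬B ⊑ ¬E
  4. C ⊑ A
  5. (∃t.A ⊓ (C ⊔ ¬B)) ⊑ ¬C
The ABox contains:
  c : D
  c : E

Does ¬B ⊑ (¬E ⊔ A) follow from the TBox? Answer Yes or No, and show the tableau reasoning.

1. ¬B ⊑ (¬E ⊔ A)  ⇔  (¬B ⊓ (E ⊓ ¬A)) unsat w.r.t. T
   all branches close; clash {E, ¬E} at x₀
2. Hence ¬B ⊑ (¬E ⊔ A): entailed.

Yes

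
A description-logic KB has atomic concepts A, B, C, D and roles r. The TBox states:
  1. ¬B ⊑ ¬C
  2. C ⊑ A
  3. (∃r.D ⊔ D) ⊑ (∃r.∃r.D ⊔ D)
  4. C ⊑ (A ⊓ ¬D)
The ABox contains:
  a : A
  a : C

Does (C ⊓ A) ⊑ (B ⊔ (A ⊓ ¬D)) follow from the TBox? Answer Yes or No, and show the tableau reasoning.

Yes

1. (C ⊓ A) ⊑ (B ⊔ (A ⊓ ¬D))  ⇔  ((C ⊓ A) ⊓ (¬B ⊓ (¬A ⊔ D))) unsat w.r.t. T
   all branches close; clash {C, ¬C} at x₀
2. Hence (C ⊓ A) ⊑ (B ⊔ (A ⊓ ¬D)): entailed.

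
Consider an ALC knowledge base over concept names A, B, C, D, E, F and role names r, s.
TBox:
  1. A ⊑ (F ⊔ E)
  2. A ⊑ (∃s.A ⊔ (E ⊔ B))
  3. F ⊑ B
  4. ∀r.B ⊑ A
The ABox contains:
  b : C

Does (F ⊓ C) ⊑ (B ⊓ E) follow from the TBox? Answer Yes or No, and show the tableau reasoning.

No

1. (F ⊓ C) ⊑ (B ⊓ E)  ⇔  ((F ⊓ C) ⊓ (¬B ⊔ ¬E)) unsat w.r.t. T
   apply at x₀: F⊑B
   open: L(x₀) ⊇ {B, C, F, ¬A, ¬E, …} (+ ∃-successors)
2. Hence (F ⊓ C) ⊑ (B ⊓ E): not entailed.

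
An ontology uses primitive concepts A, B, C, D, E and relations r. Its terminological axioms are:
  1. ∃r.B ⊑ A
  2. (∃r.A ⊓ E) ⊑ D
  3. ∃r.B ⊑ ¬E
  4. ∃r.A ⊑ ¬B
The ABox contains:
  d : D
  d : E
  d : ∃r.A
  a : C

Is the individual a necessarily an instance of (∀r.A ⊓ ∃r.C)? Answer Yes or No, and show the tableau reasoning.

1. a : (∀r.A ⊓ ∃r.C)?  L(a) = {C} ∪ {(∃r.¬A ⊔ ∀r.¬C)}
   open: L(a) ⊇ {C, ∀r.¬A, ∀r.¬B, ∃r.¬A} (+ ∃-successors) — a ∉ (∀r.A ⊓ ∃r.C) possible
2. Hence a : (∀r.A ⊓ ∃r.C): not entailed.

No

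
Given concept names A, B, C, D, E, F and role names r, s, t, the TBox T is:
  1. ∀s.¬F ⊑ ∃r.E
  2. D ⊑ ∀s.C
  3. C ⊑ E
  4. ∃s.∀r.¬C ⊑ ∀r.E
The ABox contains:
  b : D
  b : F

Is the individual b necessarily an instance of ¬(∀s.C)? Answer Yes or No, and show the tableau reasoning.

No

1. b : ¬(∀s.C)?  L(b) = {D, F} ∪ {∀s.C}
   open: L(b) ⊇ {D, F, ¬C, ∀s.C, ∀s.∃r.C, …} (+ ∃-successors) — b ∉ ¬(∀s.C) possible
2. Hence b : ¬(∀s.C): not entailed.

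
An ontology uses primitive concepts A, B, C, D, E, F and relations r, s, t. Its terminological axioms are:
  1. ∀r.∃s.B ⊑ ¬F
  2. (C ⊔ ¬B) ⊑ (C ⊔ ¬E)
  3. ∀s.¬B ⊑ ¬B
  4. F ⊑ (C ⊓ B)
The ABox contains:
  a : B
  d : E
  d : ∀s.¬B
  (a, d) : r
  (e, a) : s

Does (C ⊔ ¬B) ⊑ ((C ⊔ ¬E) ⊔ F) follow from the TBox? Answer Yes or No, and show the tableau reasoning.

Yes

1. (C ⊔ ¬B) ⊑ ((C ⊔ ¬E) ⊔ F)  ⇔  ((C ⊔ ¬B) ⊓ ((¬C ⊓ E) ⊓ ¬F)) unsat w.r.t. T
   all branches close; clash {E, ¬E} at x₀
2. Hence (C ⊔ ¬B) ⊑ ((C ⊔ ¬E) ⊔ F): entailed.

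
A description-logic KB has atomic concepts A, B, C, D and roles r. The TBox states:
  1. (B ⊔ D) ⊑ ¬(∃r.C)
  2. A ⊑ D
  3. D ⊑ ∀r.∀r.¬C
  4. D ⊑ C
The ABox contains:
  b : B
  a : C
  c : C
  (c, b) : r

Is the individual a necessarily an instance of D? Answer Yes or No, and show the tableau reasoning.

No

1. a : D?  L(a) = {C} ∪ {¬D}
   open: L(a) ⊇ {C, ¬A, ¬B, ¬D} — a ∉ D possible
2. Hence a : D: not entailed.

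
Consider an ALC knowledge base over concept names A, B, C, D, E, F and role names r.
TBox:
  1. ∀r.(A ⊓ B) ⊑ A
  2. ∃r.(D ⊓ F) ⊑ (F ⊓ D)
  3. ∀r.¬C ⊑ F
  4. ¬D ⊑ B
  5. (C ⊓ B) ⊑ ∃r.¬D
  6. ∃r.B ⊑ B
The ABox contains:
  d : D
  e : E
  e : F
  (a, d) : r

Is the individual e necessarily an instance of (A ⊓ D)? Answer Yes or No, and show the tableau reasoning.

No

1. e : (A ⊓ D)?  L(e) = {E, F} ∪ {(¬A ⊔ ¬D)}
   open: L(e) ⊇ {D, E, F, ¬A, ¬C, …} (+ ∃-successors) — e ∉ (A ⊓ D) possible
2. Hence e : (A ⊓ D): not entailed.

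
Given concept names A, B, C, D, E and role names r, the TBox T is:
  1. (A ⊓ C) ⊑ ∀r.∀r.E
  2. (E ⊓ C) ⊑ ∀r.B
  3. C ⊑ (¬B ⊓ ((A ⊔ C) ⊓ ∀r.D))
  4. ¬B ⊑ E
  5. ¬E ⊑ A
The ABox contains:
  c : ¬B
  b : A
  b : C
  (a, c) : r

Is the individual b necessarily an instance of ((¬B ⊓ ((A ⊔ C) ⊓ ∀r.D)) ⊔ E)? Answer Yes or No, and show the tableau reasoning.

1. b : ((¬B ⊓ ((A ⊔ C) ⊓ ∀r.D)) ⊔ E)?  L(b) = {A, C} ∪ {((B ⊔ ((¬A ⊓ ¬C) ⊔ ∃r.¬D)) ⊓ ¬E)}
   clash {E, ¬E} at b — b ∈ ((¬B ⊓ ((A ⊔ C) ⊓ ∀r.D)) ⊔ E)
2. Hence b : ((¬B ⊓ ((A ⊔ C) ⊓ ∀r.D)) ⊔ E): entailed.

Yes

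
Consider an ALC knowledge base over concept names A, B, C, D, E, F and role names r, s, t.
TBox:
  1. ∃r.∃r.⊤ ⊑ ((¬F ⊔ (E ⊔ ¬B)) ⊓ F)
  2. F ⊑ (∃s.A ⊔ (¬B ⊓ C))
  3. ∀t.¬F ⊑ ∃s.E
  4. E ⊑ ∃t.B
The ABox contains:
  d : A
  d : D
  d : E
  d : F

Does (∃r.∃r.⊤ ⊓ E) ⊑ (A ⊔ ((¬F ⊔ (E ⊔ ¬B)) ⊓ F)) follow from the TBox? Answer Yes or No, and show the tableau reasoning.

Yes

1. (∃r.∃r.⊤ ⊓ E) ⊑ (A ⊔ ((¬F ⊔ (E ⊔ ¬B)) ⊓ F))  ⇔  ((∃r.∃r.⊤ ⊓ E) ⊓ (¬A ⊓ ((F ⊓ (¬E ⊓ B)) ⊔ ¬F))) unsat w.r.t. T
   all branches close; clash {F, ¬F} at x₀
2. Hence (∃r.∃r.⊤ ⊓ E) ⊑ (A ⊔ ((¬F ⊔ (E ⊔ ¬B)) ⊓ F)): entailed.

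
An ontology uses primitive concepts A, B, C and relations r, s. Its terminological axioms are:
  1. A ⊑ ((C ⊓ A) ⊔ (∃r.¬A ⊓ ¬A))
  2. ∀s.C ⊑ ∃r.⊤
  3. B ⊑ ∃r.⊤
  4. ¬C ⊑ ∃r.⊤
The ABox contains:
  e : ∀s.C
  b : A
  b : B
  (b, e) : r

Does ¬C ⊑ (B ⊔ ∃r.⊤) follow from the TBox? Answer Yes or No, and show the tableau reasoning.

1. ¬C ⊑ (B ⊔ ∃r.⊤)  ⇔  (¬C ⊓ (¬B ⊓ ∀r.⊥)) unsat w.r.t. T
   all branches close; clash ⊥ at an ∃-successor
2. Hence ¬C ⊑ (B ⊔ ∃r.⊤): entailed.

Yes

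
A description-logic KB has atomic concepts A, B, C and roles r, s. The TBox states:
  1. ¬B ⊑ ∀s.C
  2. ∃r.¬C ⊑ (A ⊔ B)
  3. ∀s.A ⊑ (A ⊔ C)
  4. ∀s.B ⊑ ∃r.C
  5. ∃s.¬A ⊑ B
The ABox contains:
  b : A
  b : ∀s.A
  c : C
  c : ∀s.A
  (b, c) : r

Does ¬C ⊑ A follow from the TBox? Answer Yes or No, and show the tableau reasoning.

1. ¬C ⊑ A  ⇔  (¬C ⊓ ¬A) unsat w.r.t. T
   open: L(x₀) ⊇ {B, ¬A, ¬C, ∀r.C, ∃s.¬A, …} (+ ∃-successors)
2. Hence ¬C ⊑ A: not entailed.

No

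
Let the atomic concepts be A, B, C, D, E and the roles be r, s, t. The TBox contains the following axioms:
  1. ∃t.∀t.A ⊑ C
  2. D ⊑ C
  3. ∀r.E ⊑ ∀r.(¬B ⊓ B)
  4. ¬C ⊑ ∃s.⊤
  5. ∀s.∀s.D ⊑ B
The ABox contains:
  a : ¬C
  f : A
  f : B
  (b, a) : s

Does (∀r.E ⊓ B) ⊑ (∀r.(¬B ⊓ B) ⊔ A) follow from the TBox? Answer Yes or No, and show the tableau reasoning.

Yes

1. (∀r.E ⊓ B) ⊑ (∀r.(¬B ⊓ B) ⊔ A)  ⇔  ((∀r.E ⊓ B) ⊓ (∃r.(B ⊔ ¬B) ⊓ ¬A)) unsat w.r.t. T
   all branches close; clash {B, ¬B} at an ∃-successor
2. Hence (∀r.E ⊓ B) ⊑ (∀r.(¬B ⊓ B) ⊔ A): entailed.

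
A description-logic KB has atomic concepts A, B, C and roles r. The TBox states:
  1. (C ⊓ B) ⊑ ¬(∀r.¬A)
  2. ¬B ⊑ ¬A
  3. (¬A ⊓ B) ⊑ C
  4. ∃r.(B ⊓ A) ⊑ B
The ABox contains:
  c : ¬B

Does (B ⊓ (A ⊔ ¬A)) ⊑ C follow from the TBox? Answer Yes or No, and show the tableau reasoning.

1. (B ⊓ (A ⊔ ¬A)) ⊑ C  ⇔  ((B ⊓ (A ⊔ ¬A)) ⊓ ¬C) unsat w.r.t. T
   open: L(x₀) ⊇ {A, B, ¬C}
2. Hence (B ⊓ (A ⊔ ¬A)) ⊑ C: not entailed.

No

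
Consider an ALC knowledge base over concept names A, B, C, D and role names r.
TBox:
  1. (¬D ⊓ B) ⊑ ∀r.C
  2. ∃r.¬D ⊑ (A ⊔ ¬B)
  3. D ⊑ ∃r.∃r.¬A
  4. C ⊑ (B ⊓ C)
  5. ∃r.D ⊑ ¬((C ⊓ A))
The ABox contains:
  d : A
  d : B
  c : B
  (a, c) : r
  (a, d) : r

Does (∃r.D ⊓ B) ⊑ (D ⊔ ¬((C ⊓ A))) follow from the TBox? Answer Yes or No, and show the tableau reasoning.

1. (∃r.D ⊓ B) ⊑ (D ⊔ ¬((C ⊓ A)))  ⇔  ((∃r.D ⊓ B) ⊓ (¬D ⊓ (C ⊓ A))) unsat w.r.t. T
   all branches close; clash {A, ¬A} at x₀
2. Hence (∃r.D ⊓ B) ⊑ (D ⊔ ¬((C ⊓ A))): entailed.

Yes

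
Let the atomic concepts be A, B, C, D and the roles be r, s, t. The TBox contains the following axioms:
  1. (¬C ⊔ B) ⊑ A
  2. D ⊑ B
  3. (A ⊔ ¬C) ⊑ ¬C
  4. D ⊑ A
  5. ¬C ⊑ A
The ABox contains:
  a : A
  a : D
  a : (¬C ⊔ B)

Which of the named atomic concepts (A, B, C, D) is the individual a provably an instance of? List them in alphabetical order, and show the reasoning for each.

1. a : A?  L(a) = {A, D, (¬C ⊔ B)} ∪ {¬A}
   clash {A, ¬A} at a — a ∈ A
2. a : B?  L(a) = {A, D, (¬C ⊔ B)} ∪ {¬B}
   clash {B, ¬B} at a — a ∈ B
3. a : C?  L(a) = {A, D, (¬C ⊔ B)} ∪ {¬C}
   apply at a: D⊑B
   open: L(a) ⊇ {A, B, D, ¬C} — a ∉ C possible
4. a : D?  L(a) = {A, D, (¬C ⊔ B)} ∪ {¬D}
   clash {D, ¬D} at a — a ∈ D
5. Entailed for a: {A, B, D}

{A, B, D}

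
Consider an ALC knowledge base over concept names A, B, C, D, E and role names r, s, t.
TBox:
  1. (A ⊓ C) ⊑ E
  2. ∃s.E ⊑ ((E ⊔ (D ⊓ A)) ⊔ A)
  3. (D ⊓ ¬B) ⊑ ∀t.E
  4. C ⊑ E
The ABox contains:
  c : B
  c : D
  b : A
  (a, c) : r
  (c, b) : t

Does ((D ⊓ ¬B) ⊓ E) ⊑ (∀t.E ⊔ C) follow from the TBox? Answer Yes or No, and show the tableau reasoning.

1. ((D ⊓ ¬B) ⊓ E) ⊑ (∀t.E ⊔ C)  ⇔  (((D ⊓ ¬B) ⊓ E) ⊓ (∃t.¬E ⊓ ¬C)) unsat w.r.t. T
   all branches close; clash {E, ¬E} at an ∃-successor
2. Hence ((D ⊓ ¬B) ⊓ E) ⊑ (∀t.E ⊔ C): entailed.

Yes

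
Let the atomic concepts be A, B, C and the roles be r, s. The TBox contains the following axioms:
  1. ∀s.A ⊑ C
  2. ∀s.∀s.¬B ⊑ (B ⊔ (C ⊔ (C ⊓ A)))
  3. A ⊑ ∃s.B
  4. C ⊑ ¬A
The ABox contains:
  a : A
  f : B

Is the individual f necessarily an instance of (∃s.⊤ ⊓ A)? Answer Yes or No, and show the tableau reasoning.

No

1. f : (∃s.⊤ ⊓ A)?  L(f) = {B} ∪ {(∀s.⊥ ⊔ ¬A)}
   open: L(f) ⊇ {B, ¬A, ∃s.¬A, ∃s.∃s.B} (+ ∃-successors) — f ∉ (∃s.⊤ ⊓ A) possible
2. Hence f : (∃s.⊤ ⊓ A): not entailed.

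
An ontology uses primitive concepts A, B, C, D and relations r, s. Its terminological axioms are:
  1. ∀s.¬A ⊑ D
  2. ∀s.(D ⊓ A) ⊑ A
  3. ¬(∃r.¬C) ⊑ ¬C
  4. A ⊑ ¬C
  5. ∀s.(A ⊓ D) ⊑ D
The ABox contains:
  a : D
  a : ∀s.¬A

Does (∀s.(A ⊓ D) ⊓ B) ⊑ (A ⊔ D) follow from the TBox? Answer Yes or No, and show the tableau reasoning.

1. (∀s.(A ⊓ D) ⊓ B) ⊑ (A ⊔ D)  ⇔  ((∀s.(A ⊓ D) ⊓ B) ⊓ (¬A ⊓ ¬D)) unsat w.r.t. T
   all branches close; clash {D, ¬D} at x₀
2. Hence (∀s.(A ⊓ D) ⊓ B) ⊑ (A ⊔ D): entailed.

Yes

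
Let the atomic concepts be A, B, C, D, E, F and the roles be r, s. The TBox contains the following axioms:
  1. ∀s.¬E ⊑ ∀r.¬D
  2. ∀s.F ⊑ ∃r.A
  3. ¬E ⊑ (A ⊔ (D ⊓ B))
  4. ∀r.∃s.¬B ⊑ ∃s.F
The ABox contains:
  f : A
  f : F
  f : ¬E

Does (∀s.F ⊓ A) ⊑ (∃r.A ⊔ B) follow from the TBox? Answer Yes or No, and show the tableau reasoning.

Yes

1. (∀s.F ⊓ A) ⊑ (∃r.A ⊔ B)  ⇔  ((∀s.F ⊓ A) ⊓ (∀r.¬A ⊓ ¬B)) unsat w.r.t. T
   all branches close; clash {A, ¬A} at an ∃-successor
2. Hence (∀s.F ⊓ A) ⊑ (∃r.A ⊔ B): entailed.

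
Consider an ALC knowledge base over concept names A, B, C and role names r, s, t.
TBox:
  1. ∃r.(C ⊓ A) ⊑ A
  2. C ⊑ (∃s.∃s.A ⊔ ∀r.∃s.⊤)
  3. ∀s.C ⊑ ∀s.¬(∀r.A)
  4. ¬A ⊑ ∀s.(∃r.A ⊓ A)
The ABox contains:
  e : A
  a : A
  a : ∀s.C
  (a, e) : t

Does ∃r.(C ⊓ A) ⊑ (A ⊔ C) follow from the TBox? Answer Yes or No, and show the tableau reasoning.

Yes

1. ∃r.(C ⊓ A) ⊑ (A ⊔ C)  ⇔  (∃r.(C ⊓ A) ⊓ (¬A ⊓ ¬C)) unsat w.r.t. T
   all branches close; clash {A, ¬A} at x₀
2. Hence ∃r.(C ⊓ A) ⊑ (A ⊔ C): entailed.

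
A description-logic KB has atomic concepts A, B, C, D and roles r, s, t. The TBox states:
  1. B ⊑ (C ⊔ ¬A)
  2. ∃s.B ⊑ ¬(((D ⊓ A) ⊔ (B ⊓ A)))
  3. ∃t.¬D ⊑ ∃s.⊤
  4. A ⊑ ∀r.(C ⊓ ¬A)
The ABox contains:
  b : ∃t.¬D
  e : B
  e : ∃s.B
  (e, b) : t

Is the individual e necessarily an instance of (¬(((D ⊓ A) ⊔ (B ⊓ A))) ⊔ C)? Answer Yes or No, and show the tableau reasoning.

Yes

1. e : (¬(((D ⊓ A) ⊔ (B ⊓ A))) ⊔ C)?  L(e) = {B, ∃s.B} ∪ {(((D ⊓ A) ⊔ (B ⊓ A)) ⊓ ¬C)}
   clash {A, ¬A} at e — e ∈ (¬(((D ⊓ A) ⊔ (B ⊓ A))) ⊔ C)
2. Hence e : (¬(((D ⊓ A) ⊔ (B ⊓ A))) ⊔ C): entailed.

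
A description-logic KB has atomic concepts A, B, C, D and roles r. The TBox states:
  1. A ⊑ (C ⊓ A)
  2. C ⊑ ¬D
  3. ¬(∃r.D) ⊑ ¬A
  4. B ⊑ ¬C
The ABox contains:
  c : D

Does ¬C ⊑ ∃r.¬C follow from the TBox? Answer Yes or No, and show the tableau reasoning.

1. ¬C ⊑ ∃r.¬C  ⇔  (¬C ⊓ ∀r.C) unsat w.r.t. T
   open: L(x₀) ⊇ {¬A, ¬C, ∀r.C}
2. Hence ¬C ⊑ ∃r.¬C: not entailed.

No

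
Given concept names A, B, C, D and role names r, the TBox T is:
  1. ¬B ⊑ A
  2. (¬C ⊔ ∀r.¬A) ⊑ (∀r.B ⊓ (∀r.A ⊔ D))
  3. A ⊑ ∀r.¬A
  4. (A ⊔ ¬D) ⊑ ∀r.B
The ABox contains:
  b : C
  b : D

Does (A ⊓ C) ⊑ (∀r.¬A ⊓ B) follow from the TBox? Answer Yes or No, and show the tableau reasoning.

No

1. (A ⊓ C) ⊑ (∀r.¬A ⊓ B)  ⇔  ((A ⊓ C) ⊓ (∃r.A ⊔ ¬B)) unsat w.r.t. T
   apply at x₀: A⊑∀r.¬A
   open: L(x₀) ⊇ {A, C, ¬B, ∀r.A, ∀r.B, …}
2. Hence (A ⊓ C) ⊑ (∀r.¬A ⊓ B): not entailed.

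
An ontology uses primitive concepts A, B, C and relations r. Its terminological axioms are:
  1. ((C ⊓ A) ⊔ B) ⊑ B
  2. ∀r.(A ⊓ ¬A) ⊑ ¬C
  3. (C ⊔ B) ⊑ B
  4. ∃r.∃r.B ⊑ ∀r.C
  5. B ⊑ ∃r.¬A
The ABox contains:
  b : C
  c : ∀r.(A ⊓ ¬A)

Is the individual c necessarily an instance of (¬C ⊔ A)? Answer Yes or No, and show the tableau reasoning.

Yes

1. c : (¬C ⊔ A)?  L(c) = {∀r.(A ⊓ ¬A)} ∪ {(C ⊓ ¬A)}
   clash {C, ¬C} at c — c ∈ (¬C ⊔ A)
2. Hence c : (¬C ⊔ A): entailed.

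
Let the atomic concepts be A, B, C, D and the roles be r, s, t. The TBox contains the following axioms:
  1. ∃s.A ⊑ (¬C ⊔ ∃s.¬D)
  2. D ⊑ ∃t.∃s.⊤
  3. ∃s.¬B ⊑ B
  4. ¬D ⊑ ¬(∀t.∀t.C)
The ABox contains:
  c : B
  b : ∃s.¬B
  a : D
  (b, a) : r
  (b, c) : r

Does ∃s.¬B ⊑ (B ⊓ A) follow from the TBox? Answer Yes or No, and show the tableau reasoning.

No

1. ∃s.¬B ⊑ (B ⊓ A)  ⇔  (∃s.¬B ⊓ (¬B ⊔ ¬A)) unsat w.r.t. T
   apply at x₀: ∃s.¬B⊑B
   open: L(x₀) ⊇ {B, ¬A, ¬D, ∀s.¬A, ∃s.¬B, …} (+ ∃-successors)
2. Hence ∃s.¬B ⊑ (B ⊓ A): not entailed.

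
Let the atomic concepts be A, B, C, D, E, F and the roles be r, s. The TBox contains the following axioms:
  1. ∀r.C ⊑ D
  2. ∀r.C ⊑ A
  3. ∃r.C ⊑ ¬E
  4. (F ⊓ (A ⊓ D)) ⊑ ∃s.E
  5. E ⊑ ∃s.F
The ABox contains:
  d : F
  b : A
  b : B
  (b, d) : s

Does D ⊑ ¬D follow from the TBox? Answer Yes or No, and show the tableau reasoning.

No

1. D ⊑ ¬D  ⇔  (D ⊓ D) unsat w.r.t. T
   open: L(x₀) ⊇ {D, ¬E, ¬F, ∃r.¬C} (+ ∃-successors)
2. Hence D ⊑ ¬D: not entailed.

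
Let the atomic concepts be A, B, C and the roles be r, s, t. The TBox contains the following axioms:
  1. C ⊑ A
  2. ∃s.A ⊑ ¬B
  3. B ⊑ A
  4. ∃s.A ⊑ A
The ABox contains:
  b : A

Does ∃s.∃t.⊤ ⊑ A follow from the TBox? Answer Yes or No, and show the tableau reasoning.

1. ∃s.∃t.⊤ ⊑ A  ⇔  (∃s.∃t.⊤ ⊓ ¬A) unsat w.r.t. T
   open: L(x₀) ⊇ {¬A, ¬B, ¬C, ∀s.¬A, ∃s.∃t.⊤} (+ ∃-successors)
2. Hence ∃s.∃t.⊤ ⊑ A: not entailed.

No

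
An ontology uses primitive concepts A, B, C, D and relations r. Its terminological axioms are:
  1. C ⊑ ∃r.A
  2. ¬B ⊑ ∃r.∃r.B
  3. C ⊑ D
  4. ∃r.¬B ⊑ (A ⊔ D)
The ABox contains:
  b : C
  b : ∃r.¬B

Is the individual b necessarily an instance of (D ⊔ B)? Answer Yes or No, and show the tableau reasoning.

Yes

1. b : (D ⊔ B)?  L(b) = {C, ∃r.¬B} ∪ {(¬D ⊓ ¬B)}
   clash {D, ¬D} at b — b ∈ (D ⊔ B)
2. Hence b : (D ⊔ B): entailed.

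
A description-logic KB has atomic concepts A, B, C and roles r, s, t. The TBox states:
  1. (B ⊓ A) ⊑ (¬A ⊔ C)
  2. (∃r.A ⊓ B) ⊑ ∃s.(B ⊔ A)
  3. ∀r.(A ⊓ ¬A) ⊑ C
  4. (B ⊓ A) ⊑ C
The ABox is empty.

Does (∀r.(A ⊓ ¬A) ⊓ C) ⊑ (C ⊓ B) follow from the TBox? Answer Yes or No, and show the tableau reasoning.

No

1. (∀r.(A ⊓ ¬A) ⊓ C) ⊑ (C ⊓ B)  ⇔  ((∀r.(A ⊓ ¬A) ⊓ C) ⊓ (¬C ⊔ ¬B)) unsat w.r.t. T
   open: L(x₀) ⊇ {C, ¬B, ∀r.(A ⊓ ¬A)}
2. Hence (∀r.(A ⊓ ¬A) ⊓ C) ⊑ (C ⊓ B): not entailed.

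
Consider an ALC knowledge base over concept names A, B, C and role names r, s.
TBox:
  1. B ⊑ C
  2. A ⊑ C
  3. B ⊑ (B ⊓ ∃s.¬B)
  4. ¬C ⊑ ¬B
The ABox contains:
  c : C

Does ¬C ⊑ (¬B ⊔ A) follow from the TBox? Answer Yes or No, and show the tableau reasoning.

Yes

1. ¬C ⊑ (¬B ⊔ A)  ⇔  (¬C ⊓ (B ⊓ ¬A)) unsat w.r.t. T
   all branches close; clash {B, ¬B} at x₀
2. Hence ¬C ⊑ (¬B ⊔ A): entailed.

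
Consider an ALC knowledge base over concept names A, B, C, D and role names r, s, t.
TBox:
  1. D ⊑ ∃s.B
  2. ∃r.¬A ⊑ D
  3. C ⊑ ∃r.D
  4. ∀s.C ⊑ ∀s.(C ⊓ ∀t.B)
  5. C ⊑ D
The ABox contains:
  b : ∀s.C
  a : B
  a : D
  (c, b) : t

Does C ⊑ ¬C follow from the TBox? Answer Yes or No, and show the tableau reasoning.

1. C ⊑ ¬C  ⇔  (C ⊓ C) unsat w.r.t. T
   apply at x₀: C⊑∃r.D; C⊑D
   open: L(x₀) ⊇ {C, D, ∃r.D, ∃s.B, ∃s.¬C} (+ ∃-successors)
2. Hence C ⊑ ¬C: not entailed.

No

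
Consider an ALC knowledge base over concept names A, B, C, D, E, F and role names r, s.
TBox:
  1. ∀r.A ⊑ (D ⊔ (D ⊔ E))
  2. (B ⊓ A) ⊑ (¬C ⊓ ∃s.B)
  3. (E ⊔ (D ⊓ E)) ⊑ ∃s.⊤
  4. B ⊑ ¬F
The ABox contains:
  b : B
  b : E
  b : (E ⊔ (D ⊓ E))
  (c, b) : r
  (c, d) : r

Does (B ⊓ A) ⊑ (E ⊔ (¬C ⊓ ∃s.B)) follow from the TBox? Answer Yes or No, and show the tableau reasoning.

Yes

1. (B ⊓ A) ⊑ (E ⊔ (¬C ⊓ ∃s.B))  ⇔  ((B ⊓ A) ⊓ (¬E ⊓ (C ⊔ ∀s.¬B))) unsat w.r.t. T
   all branches close; clash {E, ¬E} at x₀
2. Hence (B ⊓ A) ⊑ (E ⊔ (¬C ⊓ ∃s.B)): entailed.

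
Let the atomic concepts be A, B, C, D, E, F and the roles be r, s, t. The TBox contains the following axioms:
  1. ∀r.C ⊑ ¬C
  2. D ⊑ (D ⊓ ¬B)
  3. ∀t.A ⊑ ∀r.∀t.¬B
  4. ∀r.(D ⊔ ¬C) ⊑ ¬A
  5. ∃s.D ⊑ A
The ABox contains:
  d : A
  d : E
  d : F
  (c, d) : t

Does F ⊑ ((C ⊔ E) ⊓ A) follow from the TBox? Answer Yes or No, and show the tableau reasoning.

No

1. F ⊑ ((C ⊔ E) ⊓ A)  ⇔  (F ⊓ ((¬C ⊓ ¬E) ⊔ ¬A)) unsat w.r.t. T
   open: L(x₀) ⊇ {F, ¬C, ¬D, ¬E, ∀s.¬D, …} (+ ∃-successors)
2. Hence F ⊑ ((C ⊔ E) ⊓ A): not entailed.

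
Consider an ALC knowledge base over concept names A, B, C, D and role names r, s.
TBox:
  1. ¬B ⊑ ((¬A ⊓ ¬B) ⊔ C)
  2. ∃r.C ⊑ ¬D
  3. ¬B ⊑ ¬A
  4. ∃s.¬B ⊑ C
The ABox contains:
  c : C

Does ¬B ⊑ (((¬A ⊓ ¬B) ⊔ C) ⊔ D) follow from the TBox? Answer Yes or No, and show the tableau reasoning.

1. ¬B ⊑ (((¬A ⊓ ¬B) ⊔ C) ⊔ D)  ⇔  (¬B ⊓ (((A ⊔ B) ⊓ ¬C) ⊓ ¬D)) unsat w.r.t. T
   all branches close; clash {B, ¬B} at x₀
2. Hence ¬B ⊑ (((¬A ⊓ ¬B) ⊔ C) ⊔ D): entailed.

Yes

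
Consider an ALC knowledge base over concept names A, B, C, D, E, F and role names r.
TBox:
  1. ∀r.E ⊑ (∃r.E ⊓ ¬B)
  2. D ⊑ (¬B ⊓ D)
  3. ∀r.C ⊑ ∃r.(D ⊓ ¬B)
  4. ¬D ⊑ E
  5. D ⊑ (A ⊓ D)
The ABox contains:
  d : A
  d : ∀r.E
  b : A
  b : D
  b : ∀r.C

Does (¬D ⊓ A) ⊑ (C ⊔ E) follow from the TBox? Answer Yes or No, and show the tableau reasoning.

Yes

1. (¬D ⊓ A) ⊑ (C ⊔ E)  ⇔  ((¬D ⊓ A) ⊓ (¬C ⊓ ¬E)) unsat w.r.t. T
   all branches close; clash {E, ¬E} at x₀
2. Hence (¬D ⊓ A) ⊑ (C ⊔ E): entailed.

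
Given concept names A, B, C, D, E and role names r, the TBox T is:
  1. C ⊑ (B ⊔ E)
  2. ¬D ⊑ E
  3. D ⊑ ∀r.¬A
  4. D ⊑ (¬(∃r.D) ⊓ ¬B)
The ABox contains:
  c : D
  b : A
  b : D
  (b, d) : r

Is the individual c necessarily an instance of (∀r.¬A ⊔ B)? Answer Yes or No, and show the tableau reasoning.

1. c : (∀r.¬A ⊔ B)?  L(c) = {D} ∪ {(∃r.A ⊓ ¬B)}
   clash {A, ¬A} at an ∃-successor — c ∈ (∀r.¬A ⊔ B)
2. Hence c : (∀r.¬A ⊔ B): entailed.

Yes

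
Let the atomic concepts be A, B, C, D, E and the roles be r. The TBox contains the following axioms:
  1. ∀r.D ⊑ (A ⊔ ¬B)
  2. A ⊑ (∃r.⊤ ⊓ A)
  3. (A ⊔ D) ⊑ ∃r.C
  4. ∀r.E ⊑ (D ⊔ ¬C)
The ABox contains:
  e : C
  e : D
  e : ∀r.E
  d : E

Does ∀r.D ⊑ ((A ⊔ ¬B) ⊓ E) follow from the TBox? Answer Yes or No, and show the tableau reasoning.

No

1. ∀r.D ⊑ ((A ⊔ ¬B) ⊓ E)  ⇔  (∀r.D ⊓ ((¬A ⊓ B) ⊔ ¬E)) unsat w.r.t. T
   apply at x₀: ∀r.D⊑(A ⊔ ¬B)
   open: L(x₀) ⊇ {¬A, ¬B, ¬D, ¬E, ∀r.D, …} (+ ∃-successors)
2. Hence ∀r.D ⊑ ((A ⊔ ¬B) ⊓ E): not entailed.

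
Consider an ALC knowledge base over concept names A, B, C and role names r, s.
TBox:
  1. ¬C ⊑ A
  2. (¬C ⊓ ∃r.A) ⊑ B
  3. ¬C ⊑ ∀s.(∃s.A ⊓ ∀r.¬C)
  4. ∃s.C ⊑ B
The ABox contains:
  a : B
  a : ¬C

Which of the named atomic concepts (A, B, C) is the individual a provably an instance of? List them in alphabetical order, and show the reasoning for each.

{A, B}

1. a : A?  L(a) = {B, ¬C} ∪ {¬A}
   clash {A, ¬A} at a — a ∈ A
2. a : B?  L(a) = {B, ¬C} ∪ {¬B}
   clash {B, ¬B} at a — a ∈ B
3. a : C?  L(a) = {B, ¬C} ∪ {¬C}
   apply at a: ¬C⊑A; ¬C⊑∀s.(∃s.A ⊓ ∀r.¬C)
   open: L(a) ⊇ {A, B, ¬C, ∀s.(∃s.A ⊓ ∀r.¬C)} — a ∉ C possible
4. Entailed for a: {A, B}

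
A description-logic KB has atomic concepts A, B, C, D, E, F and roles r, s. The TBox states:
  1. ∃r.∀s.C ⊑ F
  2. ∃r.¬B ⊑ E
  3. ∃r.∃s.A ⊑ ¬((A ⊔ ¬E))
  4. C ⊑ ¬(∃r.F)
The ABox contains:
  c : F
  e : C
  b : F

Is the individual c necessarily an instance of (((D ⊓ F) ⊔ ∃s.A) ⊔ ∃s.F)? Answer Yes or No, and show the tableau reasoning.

No

1. c : (((D ⊓ F) ⊔ ∃s.A) ⊔ ∃s.F)?  L(c) = {F} ∪ {(((¬D ⊔ ¬F) ⊓ ∀s.¬A) ⊓ ∀s.¬F)}
   open: L(c) ⊇ {F, ¬C, ¬D, ∀r.B, ∀r.∀s.¬A, …} — c ∉ (((D ⊓ F) ⊔ ∃s.A) ⊔ ∃s.F) possible
2. Hence c : (((D ⊓ F) ⊔ ∃s.A) ⊔ ∃s.F): not entailed.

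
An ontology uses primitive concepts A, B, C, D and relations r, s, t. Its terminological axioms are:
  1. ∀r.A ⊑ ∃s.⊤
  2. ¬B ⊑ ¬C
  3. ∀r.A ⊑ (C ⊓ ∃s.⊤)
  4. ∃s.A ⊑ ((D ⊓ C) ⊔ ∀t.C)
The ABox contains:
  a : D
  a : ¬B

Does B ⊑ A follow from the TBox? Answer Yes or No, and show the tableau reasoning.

1. B ⊑ A  ⇔  (B ⊓ ¬A) unsat w.r.t. T
   open: L(x₀) ⊇ {B, ¬A, ∀s.¬A, ∃r.¬A} (+ ∃-successors)
2. Hence B ⊑ A: not entailed.

No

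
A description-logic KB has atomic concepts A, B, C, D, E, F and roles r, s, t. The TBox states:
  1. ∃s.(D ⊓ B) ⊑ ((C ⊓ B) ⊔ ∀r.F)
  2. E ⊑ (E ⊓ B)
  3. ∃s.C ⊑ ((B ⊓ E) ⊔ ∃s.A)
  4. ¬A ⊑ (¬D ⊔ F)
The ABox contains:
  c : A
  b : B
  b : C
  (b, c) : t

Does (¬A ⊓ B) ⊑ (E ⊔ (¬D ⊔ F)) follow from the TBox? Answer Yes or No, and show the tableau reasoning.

Yes

1. (¬A ⊓ B) ⊑ (E ⊔ (¬D ⊔ F))  ⇔  ((¬A ⊓ B) ⊓ (¬E ⊓ (D ⊓ ¬F))) unsat w.r.t. T
   all branches close; clash {F, ¬F} at x₀
2. Hence (¬A ⊓ B) ⊑ (E ⊔ (¬D ⊔ F)): entailed.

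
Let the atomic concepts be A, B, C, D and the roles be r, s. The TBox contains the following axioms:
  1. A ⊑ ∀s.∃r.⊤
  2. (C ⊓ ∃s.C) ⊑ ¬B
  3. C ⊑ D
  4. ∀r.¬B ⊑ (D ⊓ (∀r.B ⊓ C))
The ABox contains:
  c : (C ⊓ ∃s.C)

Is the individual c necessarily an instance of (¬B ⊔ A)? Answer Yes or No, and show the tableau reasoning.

1. c : (¬B ⊔ A)?  L(c) = {(C ⊓ ∃s.C)} ∪ {(B ⊓ ¬A)}
   clash {B, ¬B} at c — c ∈ (¬B ⊔ A)
2. Hence c : (¬B ⊔ A): entailed.

Yes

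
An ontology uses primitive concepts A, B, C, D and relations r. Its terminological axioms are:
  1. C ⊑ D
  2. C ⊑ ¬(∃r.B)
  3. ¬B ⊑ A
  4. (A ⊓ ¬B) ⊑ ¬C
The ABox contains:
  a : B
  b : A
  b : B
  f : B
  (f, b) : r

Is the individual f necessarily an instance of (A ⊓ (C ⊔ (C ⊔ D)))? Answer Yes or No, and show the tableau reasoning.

No

1. f : (A ⊓ (C ⊔ (C ⊔ D)))?  L(f) = {B} ∪ {(¬A ⊔ (¬C ⊓ (¬C ⊓ ¬D)))}
   open: L(f) ⊇ {B, ¬A, ¬C} — f ∉ (A ⊓ (C ⊔ (C ⊔ D))) possible
2. Hence f : (A ⊓ (C ⊔ (C ⊔ D))): not entailed.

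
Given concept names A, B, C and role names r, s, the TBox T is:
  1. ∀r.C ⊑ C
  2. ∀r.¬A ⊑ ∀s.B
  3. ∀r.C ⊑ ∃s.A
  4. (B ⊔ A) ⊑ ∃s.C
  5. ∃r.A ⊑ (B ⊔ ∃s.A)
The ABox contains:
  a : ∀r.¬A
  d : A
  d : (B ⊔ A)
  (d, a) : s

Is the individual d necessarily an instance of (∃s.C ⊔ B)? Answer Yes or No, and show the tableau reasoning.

1. d : (∃s.C ⊔ B)?  L(d) = {A, (B ⊔ A)} ∪ {(∀s.¬C ⊓ ¬B)}
   clash {C, ¬C} at an ∃-successor — d ∈ (∃s.C ⊔ B)
2. Hence d : (∃s.C ⊔ B): entailed.

Yes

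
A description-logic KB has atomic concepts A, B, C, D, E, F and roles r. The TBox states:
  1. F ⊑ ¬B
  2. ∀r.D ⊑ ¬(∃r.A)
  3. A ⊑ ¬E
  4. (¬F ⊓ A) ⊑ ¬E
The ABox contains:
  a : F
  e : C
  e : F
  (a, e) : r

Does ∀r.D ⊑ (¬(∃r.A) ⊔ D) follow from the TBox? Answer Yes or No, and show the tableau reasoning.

1. ∀r.D ⊑ (¬(∃r.A) ⊔ D)  ⇔  (∀r.D ⊓ (∃r.A ⊓ ¬D)) unsat w.r.t. T
   all branches close; clash {A, ¬A} at an ∃-successor
2. Hence ∀r.D ⊑ (¬(∃r.A) ⊔ D): entailed.

Yes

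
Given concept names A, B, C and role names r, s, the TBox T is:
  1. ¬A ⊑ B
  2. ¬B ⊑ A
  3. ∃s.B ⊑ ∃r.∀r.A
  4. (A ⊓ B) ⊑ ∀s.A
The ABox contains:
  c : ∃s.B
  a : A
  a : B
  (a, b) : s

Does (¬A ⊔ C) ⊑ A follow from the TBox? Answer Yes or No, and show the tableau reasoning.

1. (¬A ⊔ C) ⊑ A  ⇔  ((¬A ⊔ C) ⊓ ¬A) unsat w.r.t. T
   apply at x₀: ¬A⊑B
   open: L(x₀) ⊇ {B, ¬A, ∀s.¬B}
2. Hence (¬A ⊔ C) ⊑ A: not entailed.

No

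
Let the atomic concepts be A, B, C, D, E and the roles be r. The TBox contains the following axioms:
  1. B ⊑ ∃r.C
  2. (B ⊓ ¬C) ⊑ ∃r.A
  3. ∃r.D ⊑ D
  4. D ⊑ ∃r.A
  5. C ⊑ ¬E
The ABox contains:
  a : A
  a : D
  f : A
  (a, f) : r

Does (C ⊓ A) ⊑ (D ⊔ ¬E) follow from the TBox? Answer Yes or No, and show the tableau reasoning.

1. (C ⊓ A) ⊑ (D ⊔ ¬E)  ⇔  ((C ⊓ A) ⊓ (¬D ⊓ E)) unsat w.r.t. T
   all branches close; clash {E, ¬E} at x₀
2. Hence (C ⊓ A) ⊑ (D ⊔ ¬E): entailed.

Yes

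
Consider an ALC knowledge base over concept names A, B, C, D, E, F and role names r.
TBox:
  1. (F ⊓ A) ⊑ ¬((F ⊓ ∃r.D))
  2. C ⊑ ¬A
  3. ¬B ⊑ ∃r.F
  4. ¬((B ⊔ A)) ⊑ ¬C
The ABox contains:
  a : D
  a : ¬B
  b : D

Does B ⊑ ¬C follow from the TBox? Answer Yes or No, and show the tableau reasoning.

1. B ⊑ ¬C  ⇔  (B ⊓ C) unsat w.r.t. T
   apply at x₀: C⊑¬A
   open: L(x₀) ⊇ {B, C, ¬A}
2. Hence B ⊑ ¬C: not entailed.

No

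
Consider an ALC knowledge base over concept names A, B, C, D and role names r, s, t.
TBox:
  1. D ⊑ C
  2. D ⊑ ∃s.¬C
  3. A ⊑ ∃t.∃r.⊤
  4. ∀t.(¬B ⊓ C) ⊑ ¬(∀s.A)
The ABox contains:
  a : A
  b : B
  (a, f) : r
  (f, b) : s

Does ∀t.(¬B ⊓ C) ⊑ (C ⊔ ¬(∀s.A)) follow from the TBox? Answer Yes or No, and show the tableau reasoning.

Yes

1. ∀t.(¬B ⊓ C) ⊑ (C ⊔ ¬(∀s.A))  ⇔  (∀t.(¬B ⊓ C) ⊓ (¬C ⊓ ∀s.A)) unsat w.r.t. T
   all branches close; clash {C, ¬C} at x₀
2. Hence ∀t.(¬B ⊓ C) ⊑ (C ⊔ ¬(∀s.A)): entailed.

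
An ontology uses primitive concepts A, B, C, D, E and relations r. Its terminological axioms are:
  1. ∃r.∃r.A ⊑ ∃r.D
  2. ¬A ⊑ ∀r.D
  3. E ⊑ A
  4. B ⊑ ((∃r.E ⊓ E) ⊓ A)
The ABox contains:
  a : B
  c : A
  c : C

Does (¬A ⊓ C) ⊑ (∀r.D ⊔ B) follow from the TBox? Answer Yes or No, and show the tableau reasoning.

Yes

1. (¬A ⊓ C) ⊑ (∀r.D ⊔ B)  ⇔  ((¬A ⊓ C) ⊓ (∃r.¬D ⊓ ¬B)) unsat w.r.t. T
   all branches close; clash {A, ¬A} at x₀
2. Hence (¬A ⊓ C) ⊑ (∀r.D ⊔ B): entailed.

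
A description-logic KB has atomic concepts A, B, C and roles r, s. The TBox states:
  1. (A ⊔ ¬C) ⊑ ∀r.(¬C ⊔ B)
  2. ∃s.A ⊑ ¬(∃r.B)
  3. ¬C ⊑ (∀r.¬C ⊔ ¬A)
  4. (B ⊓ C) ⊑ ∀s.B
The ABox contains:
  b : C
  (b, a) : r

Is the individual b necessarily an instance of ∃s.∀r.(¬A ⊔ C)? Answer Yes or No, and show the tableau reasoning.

1. b : ∃s.∀r.(¬A ⊔ C)?  L(b) = {C} ∪ {∀s.∃r.(A ⊓ ¬C)}
   open: L(b) ⊇ {C, ¬A, ¬B, ∀s.¬A, ∀s.∃r.(A ⊓ ¬C)} — b ∉ ∃s.∀r.(¬A ⊔ C) possible
2. Hence b : ∃s.∀r.(¬A ⊔ C): not entailed.

No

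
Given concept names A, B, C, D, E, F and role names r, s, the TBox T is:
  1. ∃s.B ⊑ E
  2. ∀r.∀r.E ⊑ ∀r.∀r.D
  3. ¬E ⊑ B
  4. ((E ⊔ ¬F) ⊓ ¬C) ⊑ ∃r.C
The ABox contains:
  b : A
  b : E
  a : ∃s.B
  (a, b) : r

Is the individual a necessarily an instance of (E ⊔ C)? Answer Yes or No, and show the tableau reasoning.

Yes

1. a : (E ⊔ C)?  L(a) = {∃s.B} ∪ {(¬E ⊓ ¬C)}
   clash {E, ¬E} at a — a ∈ (E ⊔ C)
2. Hence a : (E ⊔ C): entailed.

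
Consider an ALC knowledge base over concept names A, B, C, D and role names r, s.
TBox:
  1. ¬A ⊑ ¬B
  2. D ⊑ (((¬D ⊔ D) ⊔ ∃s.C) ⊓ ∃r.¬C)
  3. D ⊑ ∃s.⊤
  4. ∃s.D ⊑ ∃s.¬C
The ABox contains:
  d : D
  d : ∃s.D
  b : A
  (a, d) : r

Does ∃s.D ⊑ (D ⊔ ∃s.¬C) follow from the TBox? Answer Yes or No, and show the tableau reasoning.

Yes

1. ∃s.D ⊑ (D ⊔ ∃s.¬C)  ⇔  (∃s.D ⊓ (¬D ⊓ ∀s.C)) unsat w.r.t. T
   all branches close; clash {C, ¬C} at an ∃-successor
2. Hence ∃s.D ⊑ (D ⊔ ∃s.¬C): entailed.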